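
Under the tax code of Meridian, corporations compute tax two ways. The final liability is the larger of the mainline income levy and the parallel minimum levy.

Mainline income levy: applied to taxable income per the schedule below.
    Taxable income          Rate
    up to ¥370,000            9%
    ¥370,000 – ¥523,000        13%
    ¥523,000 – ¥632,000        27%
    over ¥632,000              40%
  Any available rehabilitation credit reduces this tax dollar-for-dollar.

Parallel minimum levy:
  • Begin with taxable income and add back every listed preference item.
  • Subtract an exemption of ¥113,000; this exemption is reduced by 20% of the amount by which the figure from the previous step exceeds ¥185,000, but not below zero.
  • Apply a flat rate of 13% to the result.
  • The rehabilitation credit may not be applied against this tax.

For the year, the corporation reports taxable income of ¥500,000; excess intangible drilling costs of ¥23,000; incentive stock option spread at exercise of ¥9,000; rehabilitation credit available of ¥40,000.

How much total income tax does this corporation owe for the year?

Parallel minimum levy:
  Adjusted income: ¥500,000 + ¥23,000 + ¥9,000 = ¥532,000
  Exemption: ¥113,000 − 20% × (¥532,000 − ¥185,000) = ¥113,000 − ¥69,400 = ¥43,600
  Base: ¥532,000 − ¥43,600 = ¥488,400
  ¥488,400 × 13% = ¥63,492

Mainline income levy:
  ¥370,000 × 9% = ¥33,300
  ¥130,000 × 13% = ¥16,900
  → ¥50,200
  Less rehabilitation credit ¥40,000 → ¥10,200

¥63,492 > ¥10,200, so the parallel minimum levy is the binding amount.

¥63,492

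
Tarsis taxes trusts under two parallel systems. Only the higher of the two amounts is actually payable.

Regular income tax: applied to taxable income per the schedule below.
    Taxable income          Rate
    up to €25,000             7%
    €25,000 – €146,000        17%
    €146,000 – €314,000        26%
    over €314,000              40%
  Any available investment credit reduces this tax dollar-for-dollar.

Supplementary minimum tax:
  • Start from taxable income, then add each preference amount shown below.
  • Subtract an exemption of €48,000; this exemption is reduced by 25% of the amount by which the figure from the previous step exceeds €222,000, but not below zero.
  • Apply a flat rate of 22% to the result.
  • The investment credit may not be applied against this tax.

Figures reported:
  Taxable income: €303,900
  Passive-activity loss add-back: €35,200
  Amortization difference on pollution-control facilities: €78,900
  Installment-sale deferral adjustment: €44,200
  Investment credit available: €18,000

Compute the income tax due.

Supplementary minimum tax:
  Adjusted income: €303,900 + €35,200 + €78,900 + €44,200 = €462,200
  Exemption: 25% × (€462,200 − €222,000) = €60,050 ≥ €48,000, so the exemption is fully phased out
  Base: €462,200 − €0 = €462,200
  €462,200 × 22% = €101,684

Regular income tax:
  €25,000 × 7% = €1,750
  €121,000 × 17% = €20,570
  €157,900 × 26% = €41,054
  → €63,374
  Less investment credit €18,000 → €45,374

€101,684 > €45,374, so the supplementary minimum tax is the binding amount.

€101,684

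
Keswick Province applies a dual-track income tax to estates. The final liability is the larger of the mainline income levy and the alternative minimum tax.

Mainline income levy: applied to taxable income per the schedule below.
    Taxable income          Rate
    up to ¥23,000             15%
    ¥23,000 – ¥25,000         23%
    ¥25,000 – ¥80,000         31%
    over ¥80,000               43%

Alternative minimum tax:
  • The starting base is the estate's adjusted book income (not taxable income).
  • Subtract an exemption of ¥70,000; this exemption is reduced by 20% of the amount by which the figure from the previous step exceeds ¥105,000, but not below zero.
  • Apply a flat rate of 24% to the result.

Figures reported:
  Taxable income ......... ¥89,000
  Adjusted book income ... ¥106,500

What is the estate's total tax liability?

Alternative minimum tax:
  Base (adjusted book income): ¥106,500
  Exemption: ¥70,000 − 20% × (¥106,500 − ¥105,000) = ¥70,000 − ¥300 = ¥69,700
  Base: ¥106,500 − ¥69,700 = ¥36,800
  ¥36,800 × 24% = ¥8,832

Mainline income levy:
  ¥23,000 × 15% = ¥3,450
  ¥2,000 × 23% = ¥460
  ¥55,000 × 31% = ¥17,050
  ¥9,000 × 43% = ¥3,870
  → ¥24,830

¥24,830 > ¥8,832, so the mainline income levy governs.

¥24,830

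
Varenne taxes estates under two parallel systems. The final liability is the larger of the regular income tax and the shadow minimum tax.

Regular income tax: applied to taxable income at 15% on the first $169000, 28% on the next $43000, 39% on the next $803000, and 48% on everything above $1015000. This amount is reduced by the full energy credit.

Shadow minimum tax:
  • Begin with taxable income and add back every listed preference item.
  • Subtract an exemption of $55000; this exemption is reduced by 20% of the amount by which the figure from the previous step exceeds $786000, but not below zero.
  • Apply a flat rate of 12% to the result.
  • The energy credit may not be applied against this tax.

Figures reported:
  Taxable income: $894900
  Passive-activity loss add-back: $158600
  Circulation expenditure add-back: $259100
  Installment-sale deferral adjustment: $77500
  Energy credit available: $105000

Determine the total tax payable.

$198721

Regular income tax:
  $169000 × 15% = $25350
  $43000 × 28% = $12040
  $682900 × 39% = $266331
  → $303721
  Less energy credit $105000 → $198721

Shadow minimum tax:
  Adjusted income: $894900 + $158600 + $259100 + $77500 = $1390100
  Exemption: 20% × ($1390100 − $786000) = $120820 ≥ $55000, so the exemption is fully phased out
  Base: $1390100 − $0 = $1390100
  $1390100 × 12% = $166812

$198721 > $166812, so the regular income tax governs.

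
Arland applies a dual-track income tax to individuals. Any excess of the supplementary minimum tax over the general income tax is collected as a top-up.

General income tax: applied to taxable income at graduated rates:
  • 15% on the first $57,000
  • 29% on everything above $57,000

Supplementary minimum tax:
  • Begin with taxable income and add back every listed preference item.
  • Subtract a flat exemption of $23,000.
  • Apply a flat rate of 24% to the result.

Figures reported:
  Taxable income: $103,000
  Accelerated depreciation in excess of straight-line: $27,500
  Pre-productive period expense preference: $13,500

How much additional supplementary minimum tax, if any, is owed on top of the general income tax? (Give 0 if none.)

$7,150

General income tax:
  $57,000 × 15% = $8,550
  $46,000 × 29% = $13,340
  → $21,890

Supplementary minimum tax:
  Adjusted income: $103,000 + $27,500 + $13,500 = $144,000
  Less exemption $23,000 → base $121,000
  $121,000 × 24% = $29,040

Excess of supplementary minimum tax over general income tax: $29,040 − $21,890 = $7,150.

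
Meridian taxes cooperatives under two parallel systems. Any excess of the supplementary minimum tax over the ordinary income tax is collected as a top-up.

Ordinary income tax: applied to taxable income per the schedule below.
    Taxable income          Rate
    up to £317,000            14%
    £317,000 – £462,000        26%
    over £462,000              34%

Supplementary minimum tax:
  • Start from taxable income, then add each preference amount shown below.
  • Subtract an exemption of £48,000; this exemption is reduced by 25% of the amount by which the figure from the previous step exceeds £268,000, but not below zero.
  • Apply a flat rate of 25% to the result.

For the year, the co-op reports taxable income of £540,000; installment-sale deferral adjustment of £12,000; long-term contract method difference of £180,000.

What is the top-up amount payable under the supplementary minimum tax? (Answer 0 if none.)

£74,400

Ordinary income tax:
  £317,000 × 14% = £44,380
  £145,000 × 26% = £37,700
  £78,000 × 34% = £26,520
  → £108,600

Supplementary minimum tax:
  Adjusted income: £540,000 + £12,000 + £180,000 = £732,000
  Exemption: 25% × (£732,000 − £268,000) = £116,000 ≥ £48,000, so the exemption is fully phased out
  Base: £732,000 − £0 = £732,000
  £732,000 × 25% = £183,000

Excess of supplementary minimum tax over ordinary income tax: £183,000 − £108,600 = £74,400.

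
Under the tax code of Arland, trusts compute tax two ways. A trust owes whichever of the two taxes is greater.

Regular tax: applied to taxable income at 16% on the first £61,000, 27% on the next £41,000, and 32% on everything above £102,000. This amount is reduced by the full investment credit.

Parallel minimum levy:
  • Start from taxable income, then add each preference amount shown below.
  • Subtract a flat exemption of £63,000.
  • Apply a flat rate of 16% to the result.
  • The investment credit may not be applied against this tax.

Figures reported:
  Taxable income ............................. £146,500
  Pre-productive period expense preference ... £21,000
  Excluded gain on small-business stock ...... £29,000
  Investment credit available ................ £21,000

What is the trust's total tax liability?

Parallel minimum levy:
  Adjusted income: £146,500 + £21,000 + £29,000 = £196,500
  Less exemption £63,000 → base £133,500
  £133,500 × 16% = £21,360

Regular tax:
  £61,000 × 16% = £9,760
  £41,000 × 27% = £11,070
  £44,500 × 32% = £14,240
  → £35,070
  Less investment credit £21,000 → £14,070

£21,360 > £14,070, so the parallel minimum levy is the binding amount.

£21,360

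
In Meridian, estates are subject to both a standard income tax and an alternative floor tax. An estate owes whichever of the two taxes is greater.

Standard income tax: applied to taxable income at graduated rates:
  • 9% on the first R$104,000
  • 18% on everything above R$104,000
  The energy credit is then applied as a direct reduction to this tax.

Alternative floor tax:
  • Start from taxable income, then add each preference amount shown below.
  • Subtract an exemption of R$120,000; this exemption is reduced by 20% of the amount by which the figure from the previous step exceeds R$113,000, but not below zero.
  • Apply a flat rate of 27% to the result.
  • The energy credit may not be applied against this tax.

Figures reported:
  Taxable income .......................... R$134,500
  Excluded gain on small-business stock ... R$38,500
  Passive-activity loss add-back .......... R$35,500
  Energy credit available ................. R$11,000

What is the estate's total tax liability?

Alternative floor tax:
  Adjusted income: R$134,500 + R$38,500 + R$35,500 = R$208,500
  Exemption: R$120,000 − 20% × (R$208,500 − R$113,000) = R$120,000 − R$19,100 = R$100,900
  Base: R$208,500 − R$100,900 = R$107,600
  R$107,600 × 27% = R$29,052

Standard income tax:
  R$104,000 × 9% = R$9,360
  R$30,500 × 18% = R$5,490
  → R$14,850
  Less energy credit R$11,000 → R$3,850

R$29,052 > R$3,850, so the alternative floor tax is the binding amount.

R$29,052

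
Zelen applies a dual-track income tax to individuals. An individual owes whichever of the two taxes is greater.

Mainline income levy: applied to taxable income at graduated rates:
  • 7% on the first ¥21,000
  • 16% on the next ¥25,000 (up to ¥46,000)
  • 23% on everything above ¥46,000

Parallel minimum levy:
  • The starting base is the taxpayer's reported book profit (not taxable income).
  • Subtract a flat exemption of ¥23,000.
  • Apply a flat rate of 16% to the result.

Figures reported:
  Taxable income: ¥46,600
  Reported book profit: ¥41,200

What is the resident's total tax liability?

Mainline income levy:
  ¥21,000 × 7% = ¥1,470
  ¥25,000 × 16% = ¥4,000
  ¥600 × 23% = ¥138
  → ¥5,608

Parallel minimum levy:
  Base (reported book profit): ¥41,200
  Less exemption ¥23,000 → base ¥18,200
  ¥18,200 × 16% = ¥2,912

¥5,608 > ¥2,912, so the mainline income levy governs.

¥5,608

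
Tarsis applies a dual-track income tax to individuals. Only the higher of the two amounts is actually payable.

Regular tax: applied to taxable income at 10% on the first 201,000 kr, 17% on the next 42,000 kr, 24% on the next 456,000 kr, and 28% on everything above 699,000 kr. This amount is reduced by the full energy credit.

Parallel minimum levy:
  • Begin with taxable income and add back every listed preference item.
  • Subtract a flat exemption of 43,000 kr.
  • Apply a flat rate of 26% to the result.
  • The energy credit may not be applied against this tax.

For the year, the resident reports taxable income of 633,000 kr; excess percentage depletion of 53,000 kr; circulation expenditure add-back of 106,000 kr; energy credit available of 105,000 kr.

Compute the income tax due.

Regular tax:
  201,000 kr × 10% = 20,100 kr
  42,000 kr × 17% = 7,140 kr
  390,000 kr × 24% = 93,600 kr
  → 120,840 kr
  Less energy credit 105,000 kr → 15,840 kr

Parallel minimum levy:
  Adjusted income: 633,000 kr + 53,000 kr + 106,000 kr = 792,000 kr
  Less exemption 43,000 kr → base 749,000 kr
  749,000 kr × 26% = 194,740 kr

194,740 kr > 15,840 kr, so the parallel minimum levy is the binding amount.

194,740 kr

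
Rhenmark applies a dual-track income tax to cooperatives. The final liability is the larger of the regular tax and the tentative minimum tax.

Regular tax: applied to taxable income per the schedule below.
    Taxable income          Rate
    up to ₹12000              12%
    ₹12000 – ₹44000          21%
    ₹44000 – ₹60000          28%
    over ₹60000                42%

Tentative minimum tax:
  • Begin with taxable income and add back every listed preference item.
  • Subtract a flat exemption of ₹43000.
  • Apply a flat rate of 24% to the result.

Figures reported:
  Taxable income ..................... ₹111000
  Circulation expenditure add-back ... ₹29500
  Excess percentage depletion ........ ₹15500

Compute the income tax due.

₹34060

Tentative minimum tax:
  Adjusted income: ₹111000 + ₹29500 + ₹15500 = ₹156000
  Less exemption ₹43000 → base ₹113000
  ₹113000 × 24% = ₹27120

Regular tax:
  ₹12000 × 12% = ₹1440
  ₹32000 × 21% = ₹6720
  ₹16000 × 28% = ₹4480
  ₹51000 × 42% = ₹21420
  → ₹34060

₹34060 > ₹27120, so the regular tax governs.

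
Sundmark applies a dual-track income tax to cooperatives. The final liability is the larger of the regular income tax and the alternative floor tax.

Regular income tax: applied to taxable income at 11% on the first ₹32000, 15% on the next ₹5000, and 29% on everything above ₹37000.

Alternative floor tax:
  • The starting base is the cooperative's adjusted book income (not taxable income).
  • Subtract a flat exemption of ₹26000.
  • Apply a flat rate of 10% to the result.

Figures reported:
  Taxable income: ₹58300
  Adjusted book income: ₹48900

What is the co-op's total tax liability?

Regular income tax:
  ₹32000 × 11% = ₹3520
  ₹5000 × 15% = ₹750
  ₹21300 × 29% = ₹6177
  → ₹10447

Alternative floor tax:
  Base (adjusted book income): ₹48900
  Less exemption ₹26000 → base ₹22900
  ₹22900 × 10% = ₹2290

₹10447 > ₹2290, so the regular income tax governs.

₹10447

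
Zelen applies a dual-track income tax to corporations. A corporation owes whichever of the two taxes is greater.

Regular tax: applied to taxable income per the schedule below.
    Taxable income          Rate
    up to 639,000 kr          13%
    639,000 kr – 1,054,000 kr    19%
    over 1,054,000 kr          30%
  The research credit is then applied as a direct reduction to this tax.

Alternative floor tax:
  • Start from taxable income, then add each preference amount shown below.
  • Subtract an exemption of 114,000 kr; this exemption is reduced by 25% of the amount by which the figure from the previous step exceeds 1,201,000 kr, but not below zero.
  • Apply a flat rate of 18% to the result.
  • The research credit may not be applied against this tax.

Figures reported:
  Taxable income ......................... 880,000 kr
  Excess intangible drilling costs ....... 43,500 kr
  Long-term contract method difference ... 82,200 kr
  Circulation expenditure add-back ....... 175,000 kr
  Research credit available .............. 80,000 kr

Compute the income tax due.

192,006 kr

Alternative floor tax:
  Adjusted income: 880,000 kr + 43,500 kr + 82,200 kr + 175,000 kr = 1,180,700 kr
  Exemption: 1,180,700 kr ≤ 1,201,000 kr, so full 114,000 kr applies
  Base: 1,180,700 kr − 114,000 kr = 1,066,700 kr
  1,066,700 kr × 18% = 192,006 kr

Regular tax:
  639,000 kr × 13% = 83,070 kr
  241,000 kr × 19% = 45,790 kr
  → 128,860 kr
  Less research credit 80,000 kr → 48,860 kr

192,006 kr > 48,860 kr, so the alternative floor tax is the binding amount.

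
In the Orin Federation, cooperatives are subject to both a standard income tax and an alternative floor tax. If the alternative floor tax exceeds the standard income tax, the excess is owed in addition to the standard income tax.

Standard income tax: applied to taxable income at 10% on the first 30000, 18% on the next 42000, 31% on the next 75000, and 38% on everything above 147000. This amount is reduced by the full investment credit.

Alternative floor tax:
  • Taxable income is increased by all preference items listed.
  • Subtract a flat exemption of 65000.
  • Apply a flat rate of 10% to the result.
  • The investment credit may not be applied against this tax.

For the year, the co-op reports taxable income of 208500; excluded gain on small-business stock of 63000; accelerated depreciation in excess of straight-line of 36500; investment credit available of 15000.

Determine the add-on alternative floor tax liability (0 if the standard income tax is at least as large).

Standard income tax:
  30000 × 10% = 3000
  42000 × 18% = 7560
  75000 × 31% = 23250
  61500 × 38% = 23370
  → 57180
  Less investment credit 15000 → 42180

Alternative floor tax:
  Adjusted income: 208500 + 63000 + 36500 = 308000
  Less exemption 65000 → base 243000
  243000 × 10% = 24300

24300 ≤ 42180, so no add-on is due.

0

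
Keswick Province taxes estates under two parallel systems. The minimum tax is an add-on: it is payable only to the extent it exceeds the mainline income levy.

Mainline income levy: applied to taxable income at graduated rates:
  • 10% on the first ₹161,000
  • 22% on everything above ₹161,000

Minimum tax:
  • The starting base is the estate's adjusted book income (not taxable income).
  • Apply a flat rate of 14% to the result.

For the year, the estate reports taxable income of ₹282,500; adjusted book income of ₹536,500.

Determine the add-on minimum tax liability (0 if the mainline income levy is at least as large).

₹32,280

Mainline income levy:
  ₹161,000 × 10% = ₹16,100
  ₹121,500 × 22% = ₹26,730
  → ₹42,830

Minimum tax:
  Base (adjusted book income): ₹536,500
  ₹536,500 × 14% = ₹75,110

Excess of minimum tax over mainline income levy: ₹75,110 − ₹42,830 = ₹32,280.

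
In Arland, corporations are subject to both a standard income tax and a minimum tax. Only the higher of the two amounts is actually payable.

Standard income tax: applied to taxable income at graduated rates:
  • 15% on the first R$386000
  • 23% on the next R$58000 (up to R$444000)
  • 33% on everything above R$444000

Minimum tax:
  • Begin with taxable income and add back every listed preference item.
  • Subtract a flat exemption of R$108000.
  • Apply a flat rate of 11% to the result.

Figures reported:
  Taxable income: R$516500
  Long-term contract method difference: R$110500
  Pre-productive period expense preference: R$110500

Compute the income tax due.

R$95165

Standard income tax:
  R$386000 × 15% = R$57900
  R$58000 × 23% = R$13340
  R$72500 × 33% = R$23925
  → R$95165

Minimum tax:
  Adjusted income: R$516500 + R$110500 + R$110500 = R$737500
  Less exemption R$108000 → base R$629500
  R$629500 × 11% = R$69245

R$95165 > R$69245, so the standard income tax governs.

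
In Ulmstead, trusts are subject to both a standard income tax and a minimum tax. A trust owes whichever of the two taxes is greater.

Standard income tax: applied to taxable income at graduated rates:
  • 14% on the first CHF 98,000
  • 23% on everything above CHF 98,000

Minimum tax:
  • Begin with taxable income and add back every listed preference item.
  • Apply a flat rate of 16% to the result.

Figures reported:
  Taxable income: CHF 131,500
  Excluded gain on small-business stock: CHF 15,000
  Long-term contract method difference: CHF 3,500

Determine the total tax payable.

Minimum tax:
  Adjusted income: CHF 131,500 + CHF 15,000 + CHF 3,500 = CHF 150,000
  CHF 150,000 × 16% = CHF 24,000

Standard income tax:
  CHF 98,000 × 14% = CHF 13,720
  CHF 33,500 × 23% = CHF 7,705
  → CHF 21,425

CHF 24,000 > CHF 21,425, so the minimum tax is the binding amount.

CHF 24,000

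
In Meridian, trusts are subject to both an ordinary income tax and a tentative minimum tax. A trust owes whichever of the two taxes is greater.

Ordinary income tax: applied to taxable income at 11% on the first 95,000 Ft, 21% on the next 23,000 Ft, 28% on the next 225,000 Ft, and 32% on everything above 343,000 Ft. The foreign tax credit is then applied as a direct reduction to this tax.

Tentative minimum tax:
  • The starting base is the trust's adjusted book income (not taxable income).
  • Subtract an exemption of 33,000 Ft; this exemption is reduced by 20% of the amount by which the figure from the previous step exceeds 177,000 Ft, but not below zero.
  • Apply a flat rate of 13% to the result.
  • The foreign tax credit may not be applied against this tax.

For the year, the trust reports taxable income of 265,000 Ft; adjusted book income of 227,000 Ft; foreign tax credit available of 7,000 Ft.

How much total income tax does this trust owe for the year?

49,440 Ft

Ordinary income tax:
  95,000 Ft × 11% = 10,450 Ft
  23,000 Ft × 21% = 4,830 Ft
  147,000 Ft × 28% = 41,160 Ft
  → 56,440 Ft
  Less foreign tax credit 7,000 Ft → 49,440 Ft

Tentative minimum tax:
  Base (adjusted book income): 227,000 Ft
  Exemption: 33,000 Ft − 20% × (227,000 Ft − 177,000 Ft) = 33,000 Ft − 10,000 Ft = 23,000 Ft
  Base: 227,000 Ft − 23,000 Ft = 204,000 Ft
  204,000 Ft × 13% = 26,520 Ft

49,440 Ft > 26,520 Ft, so the ordinary income tax governs.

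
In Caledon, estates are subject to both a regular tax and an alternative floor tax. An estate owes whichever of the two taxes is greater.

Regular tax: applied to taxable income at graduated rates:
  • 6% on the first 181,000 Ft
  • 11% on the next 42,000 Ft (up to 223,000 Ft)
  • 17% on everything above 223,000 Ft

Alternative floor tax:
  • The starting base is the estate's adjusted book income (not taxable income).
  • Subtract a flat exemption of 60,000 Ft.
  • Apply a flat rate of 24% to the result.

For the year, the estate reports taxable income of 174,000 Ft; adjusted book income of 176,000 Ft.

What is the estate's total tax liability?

27,840 Ft

Alternative floor tax:
  Base (adjusted book income): 176,000 Ft
  Less exemption 60,000 Ft → base 116,000 Ft
  116,000 Ft × 24% = 27,840 Ft

Regular tax:
  174,000 Ft × 6% = 10,440 Ft

27,840 Ft > 10,440 Ft, so the alternative floor tax is the binding amount.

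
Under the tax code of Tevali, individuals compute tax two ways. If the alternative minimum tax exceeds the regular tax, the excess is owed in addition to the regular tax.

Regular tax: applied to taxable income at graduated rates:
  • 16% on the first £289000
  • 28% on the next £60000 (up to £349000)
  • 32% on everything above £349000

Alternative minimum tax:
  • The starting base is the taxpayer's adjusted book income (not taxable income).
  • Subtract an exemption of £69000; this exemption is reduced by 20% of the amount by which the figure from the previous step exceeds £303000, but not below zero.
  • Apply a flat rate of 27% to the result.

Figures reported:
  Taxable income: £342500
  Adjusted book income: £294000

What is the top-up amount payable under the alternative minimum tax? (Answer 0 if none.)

Alternative minimum tax:
  Base (adjusted book income): £294000
  Exemption: £294000 ≤ £303000, so full £69000 applies
  Base: £294000 − £69000 = £225000
  £225000 × 27% = £60750

Regular tax:
  £289000 × 16% = £46240
  £53500 × 28% = £14980
  → £61220

£60750 ≤ £61220, so no add-on is due.

£0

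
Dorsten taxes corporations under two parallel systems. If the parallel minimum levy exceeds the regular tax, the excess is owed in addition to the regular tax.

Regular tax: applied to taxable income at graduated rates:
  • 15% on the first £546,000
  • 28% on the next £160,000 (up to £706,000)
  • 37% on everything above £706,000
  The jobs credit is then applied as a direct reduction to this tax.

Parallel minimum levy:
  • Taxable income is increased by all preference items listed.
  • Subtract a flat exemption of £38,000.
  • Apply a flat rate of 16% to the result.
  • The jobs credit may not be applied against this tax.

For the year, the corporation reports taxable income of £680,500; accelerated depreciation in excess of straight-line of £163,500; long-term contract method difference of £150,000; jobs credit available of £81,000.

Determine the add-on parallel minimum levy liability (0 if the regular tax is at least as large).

Regular tax:
  £546,000 × 15% = £81,900
  £134,500 × 28% = £37,660
  → £119,560
  Less jobs credit £81,000 → £38,560

Parallel minimum levy:
  Adjusted income: £680,500 + £163,500 + £150,000 = £994,000
  Less exemption £38,000 → base £956,000
  £956,000 × 16% = £152,960

Excess of parallel minimum levy over regular tax: £152,960 − £38,560 = £114,400.

£114,400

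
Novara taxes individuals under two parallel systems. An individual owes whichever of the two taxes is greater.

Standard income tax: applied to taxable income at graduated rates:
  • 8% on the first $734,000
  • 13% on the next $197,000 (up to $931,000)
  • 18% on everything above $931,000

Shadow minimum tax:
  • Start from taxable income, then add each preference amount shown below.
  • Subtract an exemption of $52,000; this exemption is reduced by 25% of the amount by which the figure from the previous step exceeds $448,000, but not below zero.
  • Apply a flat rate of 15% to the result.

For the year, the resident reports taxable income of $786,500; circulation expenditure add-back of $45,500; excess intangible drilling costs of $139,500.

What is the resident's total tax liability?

$145,725

Standard income tax:
  $734,000 × 8% = $58,720
  $52,500 × 13% = $6,825
  → $65,545

Shadow minimum tax:
  Adjusted income: $786,500 + $45,500 + $139,500 = $971,500
  Exemption: 25% × ($971,500 − $448,000) = $130,875 ≥ $52,000, so the exemption is fully phased out
  Base: $971,500 − $0 = $971,500
  $971,500 × 15% = $145,725

$145,725 > $65,545, so the shadow minimum tax is the binding amount.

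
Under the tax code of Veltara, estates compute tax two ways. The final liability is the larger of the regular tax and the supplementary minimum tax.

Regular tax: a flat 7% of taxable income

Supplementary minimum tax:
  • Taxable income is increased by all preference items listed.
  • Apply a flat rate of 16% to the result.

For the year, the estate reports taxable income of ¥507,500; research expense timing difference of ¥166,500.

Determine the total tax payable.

¥107,840

Supplementary minimum tax:
  Adjusted income: ¥507,500 + ¥166,500 = ¥674,000
  ¥674,000 × 16% = ¥107,840

Regular tax:
  ¥507,500 × 7% = ¥35,525

¥107,840 > ¥35,525, so the supplementary minimum tax is the binding amount.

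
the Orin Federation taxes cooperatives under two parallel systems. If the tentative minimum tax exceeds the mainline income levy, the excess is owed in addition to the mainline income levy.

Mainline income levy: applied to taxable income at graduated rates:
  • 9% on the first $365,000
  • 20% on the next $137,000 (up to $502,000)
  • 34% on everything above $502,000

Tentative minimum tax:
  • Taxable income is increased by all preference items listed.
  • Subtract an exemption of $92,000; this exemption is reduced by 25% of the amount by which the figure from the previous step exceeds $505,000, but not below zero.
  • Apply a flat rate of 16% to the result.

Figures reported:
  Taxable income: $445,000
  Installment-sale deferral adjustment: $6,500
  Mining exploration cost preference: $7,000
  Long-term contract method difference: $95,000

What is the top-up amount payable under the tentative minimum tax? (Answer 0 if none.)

$26,930

Mainline income levy:
  $365,000 × 9% = $32,850
  $80,000 × 20% = $16,000
  → $48,850

Tentative minimum tax:
  Adjusted income: $445,000 + $6,500 + $7,000 + $95,000 = $553,500
  Exemption: $92,000 − 25% × ($553,500 − $505,000) = $92,000 − $12,125 = $79,875
  Base: $553,500 − $79,875 = $473,625
  $473,625 × 16% = $75,780

Excess of tentative minimum tax over mainline income levy: $75,780 − $48,850 = $26,930.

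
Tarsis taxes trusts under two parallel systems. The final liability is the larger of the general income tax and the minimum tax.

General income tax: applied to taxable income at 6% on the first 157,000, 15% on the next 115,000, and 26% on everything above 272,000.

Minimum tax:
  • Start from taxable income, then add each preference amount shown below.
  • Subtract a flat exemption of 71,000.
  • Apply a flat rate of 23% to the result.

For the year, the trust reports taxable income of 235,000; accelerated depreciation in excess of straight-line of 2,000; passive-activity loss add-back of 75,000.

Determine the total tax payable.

55,430

General income tax:
  157,000 × 6% = 9,420
  78,000 × 15% = 11,700
  → 21,120

Minimum tax:
  Adjusted income: 235,000 + 2,000 + 75,000 = 312,000
  Less exemption 71,000 → base 241,000
  241,000 × 23% = 55,430

55,430 > 21,120, so the minimum tax is the binding amount.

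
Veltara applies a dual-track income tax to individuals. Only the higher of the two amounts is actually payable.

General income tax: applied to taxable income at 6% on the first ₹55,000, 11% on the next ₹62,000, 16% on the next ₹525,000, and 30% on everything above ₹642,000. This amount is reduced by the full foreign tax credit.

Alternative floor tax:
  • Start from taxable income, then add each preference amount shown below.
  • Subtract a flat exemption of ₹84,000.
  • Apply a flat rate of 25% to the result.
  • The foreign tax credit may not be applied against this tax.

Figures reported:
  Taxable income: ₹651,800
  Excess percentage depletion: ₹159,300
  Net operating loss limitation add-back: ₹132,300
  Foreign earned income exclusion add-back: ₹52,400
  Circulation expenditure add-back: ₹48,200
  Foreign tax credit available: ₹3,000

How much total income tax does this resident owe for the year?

₹240,000

Alternative floor tax:
  Adjusted income: ₹651,800 + ₹159,300 + ₹132,300 + ₹52,400 + ₹48,200 = ₹1,044,000
  Less exemption ₹84,000 → base ₹960,000
  ₹960,000 × 25% = ₹240,000

General income tax:
  ₹55,000 × 6% = ₹3,300
  ₹62,000 × 11% = ₹6,820
  ₹525,000 × 16% = ₹84,000
  ₹9,800 × 30% = ₹2,940
  → ₹97,060
  Less foreign tax credit ₹3,000 → ₹94,060

₹240,000 > ₹94,060, so the alternative floor tax is the binding amount.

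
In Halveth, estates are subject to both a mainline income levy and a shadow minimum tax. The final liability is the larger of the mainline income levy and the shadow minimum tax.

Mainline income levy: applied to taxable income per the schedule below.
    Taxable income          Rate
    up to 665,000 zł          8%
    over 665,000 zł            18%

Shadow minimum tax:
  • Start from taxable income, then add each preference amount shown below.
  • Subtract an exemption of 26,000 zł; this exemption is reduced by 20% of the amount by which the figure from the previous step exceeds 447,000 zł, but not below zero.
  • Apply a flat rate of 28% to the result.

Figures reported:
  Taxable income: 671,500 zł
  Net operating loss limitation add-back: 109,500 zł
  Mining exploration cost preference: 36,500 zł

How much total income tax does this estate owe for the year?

228,900 zł

Mainline income levy:
  665,000 zł × 8% = 53,200 zł
  6,500 zł × 18% = 1,170 zł
  → 54,370 zł

Shadow minimum tax:
  Adjusted income: 671,500 zł + 109,500 zł + 36,500 zł = 817,500 zł
  Exemption: 20% × (817,500 zł − 447,000 zł) = 74,100 zł ≥ 26,000 zł, so the exemption is fully phased out
  Base: 817,500 zł − 0 zł = 817,500 zł
  817,500 zł × 28% = 228,900 zł

228,900 zł > 54,370 zł, so the shadow minimum tax is the binding amount.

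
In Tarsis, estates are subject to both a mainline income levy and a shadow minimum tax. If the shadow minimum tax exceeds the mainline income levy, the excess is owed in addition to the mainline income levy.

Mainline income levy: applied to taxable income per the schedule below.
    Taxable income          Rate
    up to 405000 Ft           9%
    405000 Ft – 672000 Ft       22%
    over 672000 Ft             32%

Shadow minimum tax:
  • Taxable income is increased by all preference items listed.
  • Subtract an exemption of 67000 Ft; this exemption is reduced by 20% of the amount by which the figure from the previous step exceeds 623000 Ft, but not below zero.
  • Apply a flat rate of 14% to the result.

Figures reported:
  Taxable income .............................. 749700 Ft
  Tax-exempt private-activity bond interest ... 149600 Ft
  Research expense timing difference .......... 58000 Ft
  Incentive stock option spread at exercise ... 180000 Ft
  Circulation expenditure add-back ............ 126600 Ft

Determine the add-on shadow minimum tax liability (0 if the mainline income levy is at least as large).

56892 Ft

Mainline income levy:
  405000 Ft × 9% = 36450 Ft
  267000 Ft × 22% = 58740 Ft
  77700 Ft × 32% = 24864 Ft
  → 120054 Ft

Shadow minimum tax:
  Adjusted income: 749700 Ft + 149600 Ft + 58000 Ft + 180000 Ft + 126600 Ft = 1263900 Ft
  Exemption: 20% × (1263900 Ft − 623000 Ft) = 128180 Ft ≥ 67000 Ft, so the exemption is fully phased out
  Base: 1263900 Ft − 0 Ft = 1263900 Ft
  1263900 Ft × 14% = 176946 Ft

Excess of shadow minimum tax over mainline income levy: 176946 Ft − 120054 Ft = 56892 Ft.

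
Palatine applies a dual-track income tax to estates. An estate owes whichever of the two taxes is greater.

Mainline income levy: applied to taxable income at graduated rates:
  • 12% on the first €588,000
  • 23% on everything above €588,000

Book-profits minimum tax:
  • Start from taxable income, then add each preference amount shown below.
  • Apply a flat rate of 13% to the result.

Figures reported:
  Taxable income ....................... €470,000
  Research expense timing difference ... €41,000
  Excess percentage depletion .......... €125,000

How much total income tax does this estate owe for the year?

Mainline income levy:
  €470,000 × 12% = €56,400

Book-profits minimum tax:
  Adjusted income: €470,000 + €41,000 + €125,000 = €636,000
  €636,000 × 13% = €82,680

€82,680 > €56,400, so the book-profits minimum tax is the binding amount.

€82,680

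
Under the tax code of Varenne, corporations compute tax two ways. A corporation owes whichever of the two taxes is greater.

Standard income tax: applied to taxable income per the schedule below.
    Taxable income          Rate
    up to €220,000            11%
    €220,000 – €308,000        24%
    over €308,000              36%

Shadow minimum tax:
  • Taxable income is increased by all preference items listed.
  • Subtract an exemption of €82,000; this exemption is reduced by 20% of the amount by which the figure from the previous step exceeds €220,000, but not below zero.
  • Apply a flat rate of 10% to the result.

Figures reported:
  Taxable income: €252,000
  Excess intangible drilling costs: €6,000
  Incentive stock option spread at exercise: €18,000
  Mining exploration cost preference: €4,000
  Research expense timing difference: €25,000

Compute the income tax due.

Standard income tax:
  €220,000 × 11% = €24,200
  €32,000 × 24% = €7,680
  → €31,880

Shadow minimum tax:
  Adjusted income: €252,000 + €6,000 + €18,000 + €4,000 + €25,000 = €305,000
  Exemption: €82,000 − 20% × (€305,000 − €220,000) = €82,000 − €17,000 = €65,000
  Base: €305,000 − €65,000 = €240,000
  €240,000 × 10% = €24,000

€31,880 > €24,000, so the standard income tax governs.

€31,880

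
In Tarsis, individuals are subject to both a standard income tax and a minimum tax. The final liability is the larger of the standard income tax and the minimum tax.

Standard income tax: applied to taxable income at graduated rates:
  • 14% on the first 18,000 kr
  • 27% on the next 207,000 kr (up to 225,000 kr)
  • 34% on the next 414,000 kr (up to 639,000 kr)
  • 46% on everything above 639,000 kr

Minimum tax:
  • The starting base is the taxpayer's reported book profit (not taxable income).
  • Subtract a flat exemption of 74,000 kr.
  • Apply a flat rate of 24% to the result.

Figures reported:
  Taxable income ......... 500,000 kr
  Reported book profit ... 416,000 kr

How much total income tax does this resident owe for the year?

Standard income tax:
  18,000 kr × 14% = 2,520 kr
  207,000 kr × 27% = 55,890 kr
  275,000 kr × 34% = 93,500 kr
  → 151,910 kr

Minimum tax:
  Base (reported book profit): 416,000 kr
  Less exemption 74,000 kr → base 342,000 kr
  342,000 kr × 24% = 82,080 kr

151,910 kr > 82,080 kr, so the standard income tax governs.

151,910 kr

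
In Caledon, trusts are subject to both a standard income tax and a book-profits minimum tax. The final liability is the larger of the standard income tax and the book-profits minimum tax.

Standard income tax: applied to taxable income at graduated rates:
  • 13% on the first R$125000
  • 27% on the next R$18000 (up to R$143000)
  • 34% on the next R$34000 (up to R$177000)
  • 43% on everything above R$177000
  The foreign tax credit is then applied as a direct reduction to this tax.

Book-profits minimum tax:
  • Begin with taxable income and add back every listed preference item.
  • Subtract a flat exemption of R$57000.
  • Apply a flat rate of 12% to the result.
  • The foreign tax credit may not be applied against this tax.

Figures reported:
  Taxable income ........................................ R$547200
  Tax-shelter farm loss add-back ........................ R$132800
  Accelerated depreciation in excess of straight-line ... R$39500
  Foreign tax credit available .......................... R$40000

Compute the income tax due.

R$151856

Standard income tax:
  R$125000 × 13% = R$16250
  R$18000 × 27% = R$4860
  R$34000 × 34% = R$11560
  R$370200 × 43% = R$159186
  → R$191856
  Less foreign tax credit R$40000 → R$151856

Book-profits minimum tax:
  Adjusted income: R$547200 + R$132800 + R$39500 = R$719500
  Less exemption R$57000 → base R$662500
  R$662500 × 12% = R$79500

R$151856 > R$79500, so the standard income tax governs.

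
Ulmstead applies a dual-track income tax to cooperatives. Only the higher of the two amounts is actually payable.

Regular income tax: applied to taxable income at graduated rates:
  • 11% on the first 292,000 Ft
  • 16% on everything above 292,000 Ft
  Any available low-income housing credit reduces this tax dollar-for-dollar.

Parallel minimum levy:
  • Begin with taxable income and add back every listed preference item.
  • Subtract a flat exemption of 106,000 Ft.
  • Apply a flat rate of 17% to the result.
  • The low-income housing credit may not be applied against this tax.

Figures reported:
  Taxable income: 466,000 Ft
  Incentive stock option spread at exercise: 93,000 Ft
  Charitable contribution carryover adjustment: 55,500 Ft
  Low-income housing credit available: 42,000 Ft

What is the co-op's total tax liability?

86,445 Ft

Parallel minimum levy:
  Adjusted income: 466,000 Ft + 93,000 Ft + 55,500 Ft = 614,500 Ft
  Less exemption 106,000 Ft → base 508,500 Ft
  508,500 Ft × 17% = 86,445 Ft

Regular income tax:
  292,000 Ft × 11% = 32,120 Ft
  174,000 Ft × 16% = 27,840 Ft
  → 59,960 Ft
  Less low-income housing credit 42,000 Ft → 17,960 Ft

86,445 Ft > 17,960 Ft, so the parallel minimum levy is the binding amount.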